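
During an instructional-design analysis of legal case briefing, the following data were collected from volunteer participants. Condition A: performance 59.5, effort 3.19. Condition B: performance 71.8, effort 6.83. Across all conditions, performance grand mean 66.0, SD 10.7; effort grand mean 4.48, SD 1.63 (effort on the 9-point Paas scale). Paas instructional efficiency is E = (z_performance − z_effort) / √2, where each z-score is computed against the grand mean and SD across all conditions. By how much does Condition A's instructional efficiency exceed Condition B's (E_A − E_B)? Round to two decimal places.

Condition A: z_P = (59.5 − 66.0)/10.7 = -0.6075; z_E = (3.19 − 4.48)/1.63 = -0.7914; E_A = (-0.6075 − (-0.7914))/√2 = 0.1300.
Condition B: z_P = (71.8 − 66.0)/10.7 = 0.5421; z_E = (6.83 − 4.48)/1.63 = 1.4417; E_B = (0.5421 − 1.4417)/√2 = -0.6361.
E_A − E_B = 0.1300 − (-0.6361) = 0.7661 ≈ 0.77.

0.77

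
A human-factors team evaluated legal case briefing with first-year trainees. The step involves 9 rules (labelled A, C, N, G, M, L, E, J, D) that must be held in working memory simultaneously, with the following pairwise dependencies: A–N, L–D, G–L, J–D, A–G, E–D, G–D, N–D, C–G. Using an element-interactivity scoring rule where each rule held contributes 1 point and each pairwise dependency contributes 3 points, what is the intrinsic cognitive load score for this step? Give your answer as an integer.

Count of rules held simultaneously: 9.
Count of pairwise dependencies listed: 9.
Element contribution: 9 × 1 = 9.
Interaction contribution: 9 × 3 = 27.
Intrinsic load = 9 + 27 = 36.

36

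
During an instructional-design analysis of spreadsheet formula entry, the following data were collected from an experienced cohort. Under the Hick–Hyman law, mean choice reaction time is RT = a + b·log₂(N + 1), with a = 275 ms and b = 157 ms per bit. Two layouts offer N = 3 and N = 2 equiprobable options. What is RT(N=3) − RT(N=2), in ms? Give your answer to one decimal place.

RT(3) = 275 + 157·log₂(4) = 275 + 157·2.0000 = 589.0000 ms.
RT(2) = 275 + 157·log₂(3) = 275 + 157·1.5850 = 523.8450 ms.
Difference = 589.0000 − 523.8450 = 65.1550 ≈ 65.2 ms.

65.2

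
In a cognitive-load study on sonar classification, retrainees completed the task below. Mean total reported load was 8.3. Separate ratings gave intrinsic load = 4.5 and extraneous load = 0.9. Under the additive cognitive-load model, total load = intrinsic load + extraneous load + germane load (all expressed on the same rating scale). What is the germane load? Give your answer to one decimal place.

2.9

germane load = total − intrinsic − extraneous
             = 8.3 − 4.5 − 0.9 = 2.9.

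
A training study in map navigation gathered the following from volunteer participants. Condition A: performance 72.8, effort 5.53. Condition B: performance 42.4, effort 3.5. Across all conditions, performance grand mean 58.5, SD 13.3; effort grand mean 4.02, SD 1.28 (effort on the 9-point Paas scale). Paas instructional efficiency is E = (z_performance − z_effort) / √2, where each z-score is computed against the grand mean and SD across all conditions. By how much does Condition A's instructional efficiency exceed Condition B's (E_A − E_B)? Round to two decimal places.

0.49

Condition A: z_P = (72.8 − 58.5)/13.3 = 1.0752; z_E = (5.53 − 4.02)/1.28 = 1.1797; E_A = (1.0752 − 1.1797)/√2 = -0.0739.
Condition B: z_P = (42.4 − 58.5)/13.3 = -1.2105; z_E = (3.5 − 4.02)/1.28 = -0.4062; E_B = (-1.2105 − (-0.4062))/√2 = -0.5687.
E_A − E_B = -0.0739 − (-0.5687) = 0.4948 ≈ 0.49.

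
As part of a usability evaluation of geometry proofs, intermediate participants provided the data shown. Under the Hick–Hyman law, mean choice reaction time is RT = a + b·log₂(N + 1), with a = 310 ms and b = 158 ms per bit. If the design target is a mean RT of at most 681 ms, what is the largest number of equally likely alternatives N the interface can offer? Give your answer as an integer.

Set 310 + 158·log₂(N + 1) ≤ 681.
log₂(N + 1) ≤ (681 − 310) / 158 = 2.3481.
N + 1 ≤ 2^2.3481 = 5.0915.
N ≤ 4.0915, so the largest integer N is 4.

4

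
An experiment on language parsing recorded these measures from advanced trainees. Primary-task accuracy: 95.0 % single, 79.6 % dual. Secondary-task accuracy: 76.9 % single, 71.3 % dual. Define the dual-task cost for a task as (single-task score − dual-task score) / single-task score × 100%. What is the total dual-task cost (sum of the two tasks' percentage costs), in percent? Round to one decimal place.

Primary cost = (95.0 − 79.6) / 95.0 × 100% = 16.2105%.
Secondary cost = (76.9 − 71.3) / 76.9 × 100% = 7.2822%.
Total = 16.2105% + 7.2822% = 23.4927% ≈ 23.5%.

23.5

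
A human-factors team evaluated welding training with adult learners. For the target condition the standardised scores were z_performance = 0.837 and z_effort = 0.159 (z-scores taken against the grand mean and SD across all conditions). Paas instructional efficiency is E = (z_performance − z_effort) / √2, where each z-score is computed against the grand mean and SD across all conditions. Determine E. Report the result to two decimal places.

0.48

z_P − z_E = 0.837 − 0.159 = 0.6780.
E = 0.6780 / √2 = 0.6780 / 1.41421 = 0.4794 ≈ 0.48.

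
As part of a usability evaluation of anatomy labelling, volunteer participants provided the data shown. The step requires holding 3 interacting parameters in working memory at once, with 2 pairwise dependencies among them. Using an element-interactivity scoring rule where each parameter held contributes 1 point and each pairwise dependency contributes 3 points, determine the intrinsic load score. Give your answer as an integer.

9

Element contribution: 3 × 1 = 3.
Interaction contribution: 2 × 3 = 6.
Intrinsic load = 3 + 6 = 9.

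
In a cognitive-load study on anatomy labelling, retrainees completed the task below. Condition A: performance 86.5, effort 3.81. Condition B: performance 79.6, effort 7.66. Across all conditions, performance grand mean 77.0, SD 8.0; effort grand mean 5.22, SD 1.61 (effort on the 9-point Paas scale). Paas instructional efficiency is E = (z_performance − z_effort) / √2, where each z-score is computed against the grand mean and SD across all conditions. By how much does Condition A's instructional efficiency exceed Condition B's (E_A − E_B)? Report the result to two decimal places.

2.30

Condition A: z_P = (86.5 − 77.0)/8.0 = 1.1875; z_E = (3.81 − 5.22)/1.61 = -0.8758; E_A = (1.1875 − (-0.8758))/√2 = 1.4590.
Condition B: z_P = (79.6 − 77.0)/8.0 = 0.3250; z_E = (7.66 − 5.22)/1.61 = 1.5155; E_B = (0.3250 − 1.5155)/√2 = -0.8418.
E_A − E_B = 1.4590 − (-0.8418) = 2.3008 ≈ 2.30.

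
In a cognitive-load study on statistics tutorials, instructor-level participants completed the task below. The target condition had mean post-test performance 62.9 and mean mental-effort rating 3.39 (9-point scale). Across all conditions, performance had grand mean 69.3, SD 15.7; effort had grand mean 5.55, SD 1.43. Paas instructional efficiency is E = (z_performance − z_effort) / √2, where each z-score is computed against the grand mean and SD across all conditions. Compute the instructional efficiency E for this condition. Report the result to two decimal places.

0.78

z_performance = (62.9 − 69.3) / 15.7 = -6.4000 / 15.7 = -0.4076.
z_effort = (3.39 − 5.55) / 1.43 = -2.1600 / 1.43 = -1.5105.
z_P − z_E = -0.4076 − (-1.5105) = 1.1029.
E = 1.1029 / √2 = 1.1029 / 1.41421 = 0.7799 ≈ 0.78.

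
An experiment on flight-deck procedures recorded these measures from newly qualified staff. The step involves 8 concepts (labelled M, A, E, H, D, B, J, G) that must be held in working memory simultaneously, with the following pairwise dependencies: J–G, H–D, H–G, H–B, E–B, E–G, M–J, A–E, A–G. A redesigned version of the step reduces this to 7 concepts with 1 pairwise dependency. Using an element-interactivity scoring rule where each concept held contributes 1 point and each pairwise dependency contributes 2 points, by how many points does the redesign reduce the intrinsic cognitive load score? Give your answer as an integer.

Original: 8 × 1 + 9 × 2 = 8 + 18 = 26.
Redesigned: 7 × 1 + 1 × 2 = 7 + 2 = 9.
Reduction = 26 − 9 = 17.

17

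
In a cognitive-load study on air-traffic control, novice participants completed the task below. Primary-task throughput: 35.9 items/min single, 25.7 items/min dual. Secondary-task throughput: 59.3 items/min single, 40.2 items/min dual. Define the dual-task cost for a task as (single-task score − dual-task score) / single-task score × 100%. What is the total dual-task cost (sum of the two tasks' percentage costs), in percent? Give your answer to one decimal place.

Primary cost = (35.9 − 25.7) / 35.9 × 100% = 28.4123%.
Secondary cost = (59.3 − 40.2) / 59.3 × 100% = 32.2091%.
Total = 28.4123% + 32.2091% = 60.6214% ≈ 60.6%.

60.6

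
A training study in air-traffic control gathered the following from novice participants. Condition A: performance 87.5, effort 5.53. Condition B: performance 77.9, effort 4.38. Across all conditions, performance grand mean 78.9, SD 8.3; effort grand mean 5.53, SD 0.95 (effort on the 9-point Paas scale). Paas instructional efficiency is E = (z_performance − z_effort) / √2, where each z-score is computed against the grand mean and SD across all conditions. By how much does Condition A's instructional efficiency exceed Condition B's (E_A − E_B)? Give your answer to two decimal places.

Condition A: z_P = (87.5 − 78.9)/8.3 = 1.0361; z_E = (5.53 − 5.53)/0.95 = 0.0000; E_A = (1.0361 − 0.0000)/√2 = 0.7326.
Condition B: z_P = (77.9 − 78.9)/8.3 = -0.1205; z_E = (4.38 − 5.53)/0.95 = -1.2105; E_B = (-0.1205 − (-1.2105))/√2 = 0.7707.
E_A − E_B = 0.7326 − 0.7707 = -0.0381 ≈ -0.04.

-0.04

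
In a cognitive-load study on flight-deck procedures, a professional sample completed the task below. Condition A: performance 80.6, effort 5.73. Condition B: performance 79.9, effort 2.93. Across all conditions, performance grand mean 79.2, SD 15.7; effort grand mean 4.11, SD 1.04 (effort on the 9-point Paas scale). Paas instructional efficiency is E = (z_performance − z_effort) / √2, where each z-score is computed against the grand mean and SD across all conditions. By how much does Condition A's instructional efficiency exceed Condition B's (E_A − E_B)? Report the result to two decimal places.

-1.87

Condition A: z_P = (80.6 − 79.2)/15.7 = 0.0892; z_E = (5.73 − 4.11)/1.04 = 1.5577; E_A = (0.0892 − 1.5577)/√2 = -1.0384.
Condition B: z_P = (79.9 − 79.2)/15.7 = 0.0446; z_E = (2.93 − 4.11)/1.04 = -1.1346; E_B = (0.0446 − (-1.1346))/√2 = 0.8338.
E_A − E_B = -1.0384 − 0.8338 = -1.8722 ≈ -1.87.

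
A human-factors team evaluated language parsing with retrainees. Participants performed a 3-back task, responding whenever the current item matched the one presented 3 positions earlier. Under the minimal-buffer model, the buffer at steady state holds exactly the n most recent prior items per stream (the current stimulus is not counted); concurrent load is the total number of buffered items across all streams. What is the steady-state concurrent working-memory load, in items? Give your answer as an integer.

The buffer holds the 3 most recent prior items.
Steady-state concurrent load = 3 items.

3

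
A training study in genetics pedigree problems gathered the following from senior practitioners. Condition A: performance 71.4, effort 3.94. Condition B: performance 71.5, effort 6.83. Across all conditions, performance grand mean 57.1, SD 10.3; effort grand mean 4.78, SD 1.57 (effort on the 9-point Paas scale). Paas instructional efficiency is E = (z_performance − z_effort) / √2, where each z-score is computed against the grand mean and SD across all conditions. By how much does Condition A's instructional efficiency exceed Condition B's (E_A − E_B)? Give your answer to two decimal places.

Condition A: z_P = (71.4 − 57.1)/10.3 = 1.3883; z_E = (3.94 − 4.78)/1.57 = -0.5350; E_A = (1.3883 − (-0.5350))/√2 = 1.3600.
Condition B: z_P = (71.5 − 57.1)/10.3 = 1.3981; z_E = (6.83 − 4.78)/1.57 = 1.3057; E_B = (1.3981 − 1.3057)/√2 = 0.0653.
E_A − E_B = 1.3600 − 0.0653 = 1.2947 ≈ 1.29.

1.29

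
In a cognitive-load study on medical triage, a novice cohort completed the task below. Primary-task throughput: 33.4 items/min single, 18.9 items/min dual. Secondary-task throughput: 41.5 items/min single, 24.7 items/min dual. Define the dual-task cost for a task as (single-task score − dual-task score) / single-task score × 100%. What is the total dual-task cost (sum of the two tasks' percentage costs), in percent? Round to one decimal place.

83.9

Primary cost = (33.4 − 18.9) / 33.4 × 100% = 43.4132%.
Secondary cost = (41.5 − 24.7) / 41.5 × 100% = 40.4819%.
Total = 43.4132% + 40.4819% = 83.8951% ≈ 83.9%.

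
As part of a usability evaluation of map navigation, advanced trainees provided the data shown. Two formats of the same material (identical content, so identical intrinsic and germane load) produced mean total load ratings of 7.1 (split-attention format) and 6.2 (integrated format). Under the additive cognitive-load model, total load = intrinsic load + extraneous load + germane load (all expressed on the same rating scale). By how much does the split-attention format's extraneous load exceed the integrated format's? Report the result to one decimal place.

Intrinsic and germane load are equal across formats, so the difference in total load equals the difference in extraneous load.
Extraneous-load difference = 7.1 − 6.2 = 0.9.

0.9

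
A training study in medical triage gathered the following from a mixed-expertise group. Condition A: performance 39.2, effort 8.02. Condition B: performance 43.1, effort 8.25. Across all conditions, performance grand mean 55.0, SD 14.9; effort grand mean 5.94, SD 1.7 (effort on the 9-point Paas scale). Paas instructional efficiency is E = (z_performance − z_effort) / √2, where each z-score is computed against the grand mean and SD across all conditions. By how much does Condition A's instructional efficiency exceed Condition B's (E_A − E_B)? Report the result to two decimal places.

Condition A: z_P = (39.2 − 55.0)/14.9 = -1.0604; z_E = (8.02 − 5.94)/1.7 = 1.2235; E_A = (-1.0604 − 1.2235)/√2 = -1.6150.
Condition B: z_P = (43.1 − 55.0)/14.9 = -0.7987; z_E = (8.25 − 5.94)/1.7 = 1.3588; E_B = (-0.7987 − 1.3588)/√2 = -1.5256.
E_A − E_B = -1.6150 − (-1.5256) = -0.0894 ≈ -0.09.

-0.09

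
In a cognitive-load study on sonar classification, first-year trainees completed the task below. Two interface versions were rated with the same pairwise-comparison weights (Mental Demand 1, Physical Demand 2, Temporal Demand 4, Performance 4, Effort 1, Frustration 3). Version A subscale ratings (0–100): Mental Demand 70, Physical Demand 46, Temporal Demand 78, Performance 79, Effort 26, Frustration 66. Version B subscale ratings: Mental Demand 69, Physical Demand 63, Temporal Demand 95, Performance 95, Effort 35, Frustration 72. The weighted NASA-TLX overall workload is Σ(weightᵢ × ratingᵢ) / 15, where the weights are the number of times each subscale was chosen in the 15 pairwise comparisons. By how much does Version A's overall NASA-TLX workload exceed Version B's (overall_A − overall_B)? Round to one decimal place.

Version A weighted sum = 1·70 + 2·46 + 4·78 + 4·79 + 1·26 + 3·66 = 70 + 92 + 312 + 316 + 26 + 198 = 1014; overall_A = 1014/15 = 67.6000.
Version B weighted sum = 1·69 + 2·63 + 4·95 + 4·95 + 1·35 + 3·72 = 69 + 126 + 380 + 380 + 35 + 216 = 1206; overall_B = 1206/15 = 80.4000.
Difference = 67.6000 − 80.4000 = -12.8000 ≈ -12.8.

-12.8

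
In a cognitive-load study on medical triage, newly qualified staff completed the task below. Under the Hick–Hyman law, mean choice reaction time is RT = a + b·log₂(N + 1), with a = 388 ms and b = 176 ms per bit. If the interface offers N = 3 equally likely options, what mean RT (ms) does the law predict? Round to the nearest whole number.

log₂(3 + 1) = log₂(4) = 2.0000.
RT = 388 + 176 × 2.0000 = 388 + 352.0000 = 740.0000 ms.
≈ 740 ms.

740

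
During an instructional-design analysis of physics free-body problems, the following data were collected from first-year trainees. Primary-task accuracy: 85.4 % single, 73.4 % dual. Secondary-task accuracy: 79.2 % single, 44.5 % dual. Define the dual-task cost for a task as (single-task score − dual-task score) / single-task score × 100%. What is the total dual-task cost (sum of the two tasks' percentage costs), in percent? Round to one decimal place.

Primary cost = (85.4 − 73.4) / 85.4 × 100% = 14.0515%.
Secondary cost = (79.2 − 44.5) / 79.2 × 100% = 43.8131%.
Total = 14.0515% + 43.8131% = 57.8646% ≈ 57.9%.

57.9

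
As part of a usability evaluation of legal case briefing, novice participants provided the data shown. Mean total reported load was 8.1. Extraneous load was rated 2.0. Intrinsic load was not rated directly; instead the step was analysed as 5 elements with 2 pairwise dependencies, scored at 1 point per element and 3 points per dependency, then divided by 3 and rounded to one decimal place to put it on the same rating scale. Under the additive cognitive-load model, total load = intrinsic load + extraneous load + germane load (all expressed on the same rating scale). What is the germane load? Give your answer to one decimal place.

2.4

Intrinsic (element-interactivity): (5 × 1 + 2 × 3) / 3 = 11 / 3 = 3.6667 → 3.7.
germane load = total − intrinsic − extraneous
             = 8.1 − 3.7 − 2.0 = 2.4.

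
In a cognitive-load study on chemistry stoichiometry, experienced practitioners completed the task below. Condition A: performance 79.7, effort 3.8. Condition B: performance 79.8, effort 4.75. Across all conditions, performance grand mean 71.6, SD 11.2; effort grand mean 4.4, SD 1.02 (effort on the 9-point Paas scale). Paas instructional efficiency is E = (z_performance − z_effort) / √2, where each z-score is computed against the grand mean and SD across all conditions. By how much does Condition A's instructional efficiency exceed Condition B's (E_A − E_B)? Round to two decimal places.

Condition A: z_P = (79.7 − 71.6)/11.2 = 0.7232; z_E = (3.8 − 4.4)/1.02 = -0.5882; E_A = (0.7232 − (-0.5882))/√2 = 0.9273.
Condition B: z_P = (79.8 − 71.6)/11.2 = 0.7321; z_E = (4.75 − 4.4)/1.02 = 0.3431; E_B = (0.7321 − 0.3431)/√2 = 0.2751.
E_A − E_B = 0.9273 − 0.2751 = 0.6522 ≈ 0.65.

0.65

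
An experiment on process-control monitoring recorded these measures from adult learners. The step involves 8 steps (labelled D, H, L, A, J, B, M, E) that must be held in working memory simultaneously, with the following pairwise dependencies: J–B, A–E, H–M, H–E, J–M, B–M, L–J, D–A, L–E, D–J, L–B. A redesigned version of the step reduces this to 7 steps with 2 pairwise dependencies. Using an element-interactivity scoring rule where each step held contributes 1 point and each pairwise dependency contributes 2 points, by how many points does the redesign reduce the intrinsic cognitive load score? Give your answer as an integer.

Original: 8 × 1 + 11 × 2 = 8 + 22 = 30.
Redesigned: 7 × 1 + 2 × 2 = 7 + 4 = 11.
Reduction = 30 − 11 = 19.

19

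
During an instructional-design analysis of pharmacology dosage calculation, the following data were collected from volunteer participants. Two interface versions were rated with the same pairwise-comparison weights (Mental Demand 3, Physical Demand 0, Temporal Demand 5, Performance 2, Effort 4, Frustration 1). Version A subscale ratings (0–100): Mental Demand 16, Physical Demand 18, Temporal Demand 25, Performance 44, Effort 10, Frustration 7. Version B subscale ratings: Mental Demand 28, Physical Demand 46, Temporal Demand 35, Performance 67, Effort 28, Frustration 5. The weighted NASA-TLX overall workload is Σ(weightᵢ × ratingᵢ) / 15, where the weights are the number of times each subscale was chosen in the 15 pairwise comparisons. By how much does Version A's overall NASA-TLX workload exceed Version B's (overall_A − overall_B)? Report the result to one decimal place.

Version A weighted sum = 3·16 + 0·18 + 5·25 + 2·44 + 4·10 + 1·7 = 48 + 0 + 125 + 88 + 40 + 7 = 308; overall_A = 308/15 = 20.5333.
Version B weighted sum = 3·28 + 0·46 + 5·35 + 2·67 + 4·28 + 1·5 = 84 + 0 + 175 + 134 + 112 + 5 = 510; overall_B = 510/15 = 34.0000.
Difference = 20.5333 − 34.0000 = -13.4667 ≈ -13.5.

-13.5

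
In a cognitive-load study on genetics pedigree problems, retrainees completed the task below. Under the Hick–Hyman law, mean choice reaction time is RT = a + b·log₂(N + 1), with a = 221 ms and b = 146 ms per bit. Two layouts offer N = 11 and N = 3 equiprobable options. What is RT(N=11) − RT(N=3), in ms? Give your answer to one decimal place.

RT(11) = 221 + 146·log₂(12) = 221 + 146·3.5850 = 744.4100 ms.
RT(3) = 221 + 146·log₂(4) = 221 + 146·2.0000 = 513.0000 ms.
Difference = 744.4100 − 513.0000 = 231.4100 ≈ 231.4 ms.

231.4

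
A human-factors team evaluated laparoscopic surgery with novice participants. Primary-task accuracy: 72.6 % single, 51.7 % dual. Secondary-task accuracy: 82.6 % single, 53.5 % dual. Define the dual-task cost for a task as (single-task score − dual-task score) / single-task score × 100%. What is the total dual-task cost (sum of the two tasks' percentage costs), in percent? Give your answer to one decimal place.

64.0

Primary cost = (72.6 − 51.7) / 72.6 × 100% = 28.7879%.
Secondary cost = (82.6 − 53.5) / 82.6 × 100% = 35.2300%.
Total = 28.7879% + 35.2300% = 64.0179% ≈ 64.0%.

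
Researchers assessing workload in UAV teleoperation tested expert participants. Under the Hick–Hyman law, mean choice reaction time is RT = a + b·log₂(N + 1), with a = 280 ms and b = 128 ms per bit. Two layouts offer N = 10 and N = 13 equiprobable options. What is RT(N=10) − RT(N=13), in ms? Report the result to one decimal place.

RT(10) = 280 + 128·log₂(11) = 280 + 128·3.4594 = 722.8032 ms.
RT(13) = 280 + 128·log₂(14) = 280 + 128·3.8074 = 767.3472 ms.
Difference = 722.8032 − 767.3472 = -44.5440 ≈ -44.5 ms.

-44.5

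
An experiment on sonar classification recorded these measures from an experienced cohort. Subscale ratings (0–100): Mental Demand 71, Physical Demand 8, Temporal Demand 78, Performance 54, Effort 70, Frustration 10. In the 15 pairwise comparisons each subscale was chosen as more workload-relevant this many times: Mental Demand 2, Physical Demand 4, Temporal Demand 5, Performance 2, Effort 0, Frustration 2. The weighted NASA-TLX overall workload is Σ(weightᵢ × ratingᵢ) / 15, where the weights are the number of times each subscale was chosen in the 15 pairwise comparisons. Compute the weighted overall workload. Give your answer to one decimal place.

The tallies are the weights (they sum to 15).
Weighted sum = 2·71 + 4·8 + 5·78 + 2·54 + 0·70 + 2·10
            = 142 + 32 + 390 + 108 + 0 + 20 = 692.
Overall workload = 692 / 15 = 46.1333 ≈ 46.1.

46.1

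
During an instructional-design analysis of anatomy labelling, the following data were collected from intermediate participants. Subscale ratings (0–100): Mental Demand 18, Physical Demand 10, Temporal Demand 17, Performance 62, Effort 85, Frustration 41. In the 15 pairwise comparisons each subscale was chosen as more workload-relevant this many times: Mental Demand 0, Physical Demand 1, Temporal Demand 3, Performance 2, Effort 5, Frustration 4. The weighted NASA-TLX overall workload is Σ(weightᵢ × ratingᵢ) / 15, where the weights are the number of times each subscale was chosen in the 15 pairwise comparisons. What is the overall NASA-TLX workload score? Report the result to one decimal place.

The tallies are the weights (they sum to 15).
Weighted sum = 0·18 + 1·10 + 3·17 + 2·62 + 5·85 + 4·41
            = 0 + 10 + 51 + 124 + 425 + 164 = 774.
Overall workload = 774 / 15 = 51.6000 ≈ 51.6.

51.6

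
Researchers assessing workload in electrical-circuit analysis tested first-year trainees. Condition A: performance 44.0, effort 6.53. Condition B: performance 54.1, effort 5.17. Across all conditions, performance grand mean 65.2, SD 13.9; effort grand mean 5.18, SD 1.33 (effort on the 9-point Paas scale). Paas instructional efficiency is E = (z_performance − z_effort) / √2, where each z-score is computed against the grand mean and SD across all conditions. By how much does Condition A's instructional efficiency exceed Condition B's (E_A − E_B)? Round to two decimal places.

Condition A: z_P = (44.0 − 65.2)/13.9 = -1.5252; z_E = (6.53 − 5.18)/1.33 = 1.0150; E_A = (-1.5252 − 1.0150)/√2 = -1.7962.
Condition B: z_P = (54.1 − 65.2)/13.9 = -0.7986; z_E = (5.17 − 5.18)/1.33 = -0.0075; E_B = (-0.7986 − (-0.0075))/√2 = -0.5594.
E_A − E_B = -1.7962 − (-0.5594) = -1.2368 ≈ -1.24.

-1.24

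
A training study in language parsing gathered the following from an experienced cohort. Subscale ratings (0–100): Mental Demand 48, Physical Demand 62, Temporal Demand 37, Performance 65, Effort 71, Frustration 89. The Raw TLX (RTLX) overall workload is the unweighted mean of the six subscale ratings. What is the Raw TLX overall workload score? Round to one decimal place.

Sum of ratings = 48 + 62 + 37 + 65 + 71 + 89 = 372.
RTLX = 372 / 6 = 62.0000 ≈ 62.0.

62.0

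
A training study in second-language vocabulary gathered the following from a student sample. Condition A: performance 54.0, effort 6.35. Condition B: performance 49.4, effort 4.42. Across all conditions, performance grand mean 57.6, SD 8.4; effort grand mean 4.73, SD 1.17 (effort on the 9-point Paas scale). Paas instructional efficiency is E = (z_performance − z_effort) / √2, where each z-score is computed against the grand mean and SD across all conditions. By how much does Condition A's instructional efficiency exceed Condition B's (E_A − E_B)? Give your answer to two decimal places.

-0.78

Condition A: z_P = (54.0 − 57.6)/8.4 = -0.4286; z_E = (6.35 − 4.73)/1.17 = 1.3846; E_A = (-0.4286 − 1.3846)/√2 = -1.2821.
Condition B: z_P = (49.4 − 57.6)/8.4 = -0.9762; z_E = (4.42 − 4.73)/1.17 = -0.2650; E_B = (-0.9762 − (-0.2650))/√2 = -0.5029.
E_A − E_B = -1.2821 − (-0.5029) = -0.7792 ≈ -0.78.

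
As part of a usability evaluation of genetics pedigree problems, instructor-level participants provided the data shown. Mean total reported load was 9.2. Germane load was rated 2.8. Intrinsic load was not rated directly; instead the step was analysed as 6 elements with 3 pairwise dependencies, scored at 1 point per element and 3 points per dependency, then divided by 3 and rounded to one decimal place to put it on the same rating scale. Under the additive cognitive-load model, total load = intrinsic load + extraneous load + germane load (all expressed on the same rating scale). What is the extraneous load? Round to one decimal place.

Intrinsic (element-interactivity): (6 × 1 + 3 × 3) / 3 = 15 / 3 = 5.0000 → 5.0.
extraneous load = total − intrinsic − germane
             = 9.2 − 5.0 − 2.8 = 1.4.

1.4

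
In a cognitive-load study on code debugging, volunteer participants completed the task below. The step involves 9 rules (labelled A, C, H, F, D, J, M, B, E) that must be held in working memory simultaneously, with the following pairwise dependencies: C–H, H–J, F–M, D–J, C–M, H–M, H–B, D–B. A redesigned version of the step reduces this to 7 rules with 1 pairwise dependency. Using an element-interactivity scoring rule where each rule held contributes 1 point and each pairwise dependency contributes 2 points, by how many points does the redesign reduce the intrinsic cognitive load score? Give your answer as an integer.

Original: 9 × 1 + 8 × 2 = 9 + 16 = 25.
Redesigned: 7 × 1 + 1 × 2 = 7 + 2 = 9.
Reduction = 25 − 9 = 16.

16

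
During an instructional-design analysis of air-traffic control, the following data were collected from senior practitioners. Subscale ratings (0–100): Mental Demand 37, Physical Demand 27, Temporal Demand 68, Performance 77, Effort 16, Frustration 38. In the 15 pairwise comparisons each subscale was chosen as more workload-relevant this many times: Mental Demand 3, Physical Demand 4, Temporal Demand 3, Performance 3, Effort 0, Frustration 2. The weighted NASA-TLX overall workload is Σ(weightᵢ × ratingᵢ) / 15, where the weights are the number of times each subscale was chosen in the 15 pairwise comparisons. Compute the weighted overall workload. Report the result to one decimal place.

The tallies are the weights (they sum to 15).
Weighted sum = 3·37 + 4·27 + 3·68 + 3·77 + 0·16 + 2·38
            = 111 + 108 + 204 + 231 + 0 + 76 = 730.
Overall workload = 730 / 15 = 48.6667 ≈ 48.7.

48.7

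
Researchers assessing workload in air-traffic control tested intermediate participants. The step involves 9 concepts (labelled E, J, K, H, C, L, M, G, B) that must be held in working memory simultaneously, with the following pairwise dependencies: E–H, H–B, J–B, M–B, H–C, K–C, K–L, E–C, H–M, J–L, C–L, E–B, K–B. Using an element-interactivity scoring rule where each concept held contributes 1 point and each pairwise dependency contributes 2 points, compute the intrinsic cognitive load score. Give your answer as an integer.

35

Count of concepts held simultaneously: 9.
Count of pairwise dependencies listed: 13.
Element contribution: 9 × 1 = 9.
Interaction contribution: 13 × 2 = 26.
Intrinsic load = 9 + 26 = 35.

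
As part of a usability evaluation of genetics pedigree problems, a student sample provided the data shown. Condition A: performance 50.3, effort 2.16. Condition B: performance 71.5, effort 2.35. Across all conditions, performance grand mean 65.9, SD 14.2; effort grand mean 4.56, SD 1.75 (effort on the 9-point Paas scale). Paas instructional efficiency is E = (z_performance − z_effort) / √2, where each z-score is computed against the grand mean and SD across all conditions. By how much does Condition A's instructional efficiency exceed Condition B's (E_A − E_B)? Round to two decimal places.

-0.98

Condition A: z_P = (50.3 − 65.9)/14.2 = -1.0986; z_E = (2.16 − 4.56)/1.75 = -1.3714; E_A = (-1.0986 − (-1.3714))/√2 = 0.1929.
Condition B: z_P = (71.5 − 65.9)/14.2 = 0.3944; z_E = (2.35 − 4.56)/1.75 = -1.2629; E_B = (0.3944 − (-1.2629))/√2 = 1.1719.
E_A − E_B = 0.1929 − 1.1719 = -0.9790 ≈ -0.98.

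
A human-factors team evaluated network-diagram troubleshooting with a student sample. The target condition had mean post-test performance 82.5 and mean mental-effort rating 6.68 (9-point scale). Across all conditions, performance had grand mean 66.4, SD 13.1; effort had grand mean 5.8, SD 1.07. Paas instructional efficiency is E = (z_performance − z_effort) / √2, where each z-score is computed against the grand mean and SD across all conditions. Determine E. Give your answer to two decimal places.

z_performance = (82.5 − 66.4) / 13.1 = 16.1000 / 13.1 = 1.2290.
z_effort = (6.68 − 5.8) / 1.07 = 0.8800 / 1.07 = 0.8224.
z_P − z_E = 1.2290 − 0.8224 = 0.4066.
E = 0.4066 / √2 = 0.4066 / 1.41421 = 0.2875 ≈ 0.29.

0.29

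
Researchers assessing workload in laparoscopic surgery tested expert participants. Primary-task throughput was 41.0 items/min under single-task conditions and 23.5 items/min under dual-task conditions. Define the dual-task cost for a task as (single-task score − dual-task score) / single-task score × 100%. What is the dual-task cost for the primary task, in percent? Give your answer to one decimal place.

Cost = (41.0 − 23.5) / 41.0 × 100%
     = 17.5000 / 41.0 × 100% = 42.6829%.
≈ 42.7%.

42.7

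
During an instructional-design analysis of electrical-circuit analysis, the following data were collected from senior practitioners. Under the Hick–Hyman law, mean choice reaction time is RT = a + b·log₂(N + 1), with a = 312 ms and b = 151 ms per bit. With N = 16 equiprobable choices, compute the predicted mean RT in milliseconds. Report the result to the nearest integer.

929

log₂(16 + 1) = log₂(17) = 4.0875.
RT = 312 + 151 × 4.0875 = 312 + 617.2125 = 929.2125 ms.
≈ 929 ms.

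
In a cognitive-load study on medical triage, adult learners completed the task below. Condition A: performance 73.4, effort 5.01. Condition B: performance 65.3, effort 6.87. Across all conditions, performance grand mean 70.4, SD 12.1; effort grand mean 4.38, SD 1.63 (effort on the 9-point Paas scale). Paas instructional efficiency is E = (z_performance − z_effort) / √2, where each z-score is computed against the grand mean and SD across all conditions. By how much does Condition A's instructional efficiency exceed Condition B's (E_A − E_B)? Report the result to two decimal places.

1.28

Condition A: z_P = (73.4 − 70.4)/12.1 = 0.2479; z_E = (5.01 − 4.38)/1.63 = 0.3865; E_A = (0.2479 − 0.3865)/√2 = -0.0980.
Condition B: z_P = (65.3 − 70.4)/12.1 = -0.4215; z_E = (6.87 − 4.38)/1.63 = 1.5276; E_B = (-0.4215 − 1.5276)/√2 = -1.3782.
E_A − E_B = -0.0980 − (-1.3782) = 1.2802 ≈ 1.28.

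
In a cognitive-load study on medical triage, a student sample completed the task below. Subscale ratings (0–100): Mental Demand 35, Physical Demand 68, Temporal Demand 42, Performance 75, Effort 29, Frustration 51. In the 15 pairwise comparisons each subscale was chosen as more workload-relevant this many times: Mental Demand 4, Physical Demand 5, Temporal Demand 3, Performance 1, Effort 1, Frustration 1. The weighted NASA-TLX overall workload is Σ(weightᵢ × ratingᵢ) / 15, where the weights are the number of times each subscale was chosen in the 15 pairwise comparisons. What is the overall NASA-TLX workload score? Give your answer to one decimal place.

50.7

The tallies are the weights (they sum to 15).
Weighted sum = 4·35 + 5·68 + 3·42 + 1·75 + 1·29 + 1·51
            = 140 + 340 + 126 + 75 + 29 + 51 = 761.
Overall workload = 761 / 15 = 50.7333 ≈ 50.7.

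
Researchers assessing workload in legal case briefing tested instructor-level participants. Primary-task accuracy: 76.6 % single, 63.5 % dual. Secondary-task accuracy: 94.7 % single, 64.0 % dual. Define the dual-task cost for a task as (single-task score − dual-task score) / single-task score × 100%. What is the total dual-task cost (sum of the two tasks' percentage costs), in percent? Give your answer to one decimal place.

Primary cost = (76.6 − 63.5) / 76.6 × 100% = 17.1018%.
Secondary cost = (94.7 − 64.0) / 94.7 × 100% = 32.4182%.
Total = 17.1018% + 32.4182% = 49.5200% ≈ 49.5%.

49.5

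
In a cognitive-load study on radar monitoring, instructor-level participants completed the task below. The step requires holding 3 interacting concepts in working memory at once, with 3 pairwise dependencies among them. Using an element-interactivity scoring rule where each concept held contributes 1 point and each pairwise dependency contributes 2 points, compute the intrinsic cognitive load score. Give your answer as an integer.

9

Element contribution: 3 × 1 = 3.
Interaction contribution: 3 × 2 = 6.
Intrinsic load = 3 + 6 = 9.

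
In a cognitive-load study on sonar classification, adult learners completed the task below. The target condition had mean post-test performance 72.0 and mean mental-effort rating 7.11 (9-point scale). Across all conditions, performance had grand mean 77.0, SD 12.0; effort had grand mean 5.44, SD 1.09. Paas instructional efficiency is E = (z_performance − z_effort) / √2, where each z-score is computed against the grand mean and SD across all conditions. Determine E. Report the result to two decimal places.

-1.38

z_performance = (72.0 − 77.0) / 12.0 = -5.0000 / 12.0 = -0.4167.
z_effort = (7.11 − 5.44) / 1.09 = 1.6700 / 1.09 = 1.5321.
z_P − z_E = -0.4167 − 1.5321 = -1.9488.
E = -1.9488 / √2 = -1.9488 / 1.41421 = -1.3780 ≈ -1.38.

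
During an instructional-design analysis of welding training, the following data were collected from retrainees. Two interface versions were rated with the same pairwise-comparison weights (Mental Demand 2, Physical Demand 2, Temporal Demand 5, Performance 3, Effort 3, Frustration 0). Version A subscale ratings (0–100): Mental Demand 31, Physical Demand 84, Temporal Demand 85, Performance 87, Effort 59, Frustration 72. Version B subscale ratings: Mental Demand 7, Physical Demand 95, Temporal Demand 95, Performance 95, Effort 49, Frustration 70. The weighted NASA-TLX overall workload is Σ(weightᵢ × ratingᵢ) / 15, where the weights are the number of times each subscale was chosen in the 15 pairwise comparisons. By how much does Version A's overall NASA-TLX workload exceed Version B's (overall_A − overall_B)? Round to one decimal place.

-1.2

Version A weighted sum = 2·31 + 2·84 + 5·85 + 3·87 + 3·59 + 0·72 = 62 + 168 + 425 + 261 + 177 + 0 = 1093; overall_A = 1093/15 = 72.8667.
Version B weighted sum = 2·7 + 2·95 + 5·95 + 3·95 + 3·49 + 0·70 = 14 + 190 + 475 + 285 + 147 + 0 = 1111; overall_B = 1111/15 = 74.0667.
Difference = 72.8667 − 74.0667 = -1.2000 ≈ -1.2.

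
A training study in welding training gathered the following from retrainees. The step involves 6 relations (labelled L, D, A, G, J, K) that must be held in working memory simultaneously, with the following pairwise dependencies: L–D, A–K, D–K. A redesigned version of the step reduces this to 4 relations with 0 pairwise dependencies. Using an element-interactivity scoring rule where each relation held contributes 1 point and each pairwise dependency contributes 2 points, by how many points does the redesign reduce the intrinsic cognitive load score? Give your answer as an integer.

8

Original: 6 × 1 + 3 × 2 = 6 + 6 = 12.
Redesigned: 4 × 1 + 0 × 2 = 4 + 0 = 4.
Reduction = 12 − 4 = 8.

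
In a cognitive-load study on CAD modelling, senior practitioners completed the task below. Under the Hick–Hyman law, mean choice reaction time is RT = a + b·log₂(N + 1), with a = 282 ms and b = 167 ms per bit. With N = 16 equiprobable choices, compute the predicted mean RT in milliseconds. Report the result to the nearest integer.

log₂(16 + 1) = log₂(17) = 4.0875.
RT = 282 + 167 × 4.0875 = 282 + 682.6125 = 964.6125 ms.
≈ 965 ms.

965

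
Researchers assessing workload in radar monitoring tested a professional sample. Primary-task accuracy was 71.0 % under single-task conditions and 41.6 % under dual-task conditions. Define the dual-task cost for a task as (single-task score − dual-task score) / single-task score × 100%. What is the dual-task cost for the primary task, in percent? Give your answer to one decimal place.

41.4

Cost = (71.0 − 41.6) / 71.0 × 100%
     = 29.4000 / 71.0 × 100% = 41.4085%.
≈ 41.4%.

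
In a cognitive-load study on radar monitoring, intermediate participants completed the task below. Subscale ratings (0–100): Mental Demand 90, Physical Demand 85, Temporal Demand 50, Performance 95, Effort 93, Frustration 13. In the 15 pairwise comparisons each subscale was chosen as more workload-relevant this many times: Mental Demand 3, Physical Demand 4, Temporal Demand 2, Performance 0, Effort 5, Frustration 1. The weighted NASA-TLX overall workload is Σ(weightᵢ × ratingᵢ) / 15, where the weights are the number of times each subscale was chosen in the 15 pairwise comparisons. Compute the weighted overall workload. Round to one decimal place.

The tallies are the weights (they sum to 15).
Weighted sum = 3·90 + 4·85 + 2·50 + 0·95 + 5·93 + 1·13
            = 270 + 340 + 100 + 0 + 465 + 13 = 1188.
Overall workload = 1188 / 15 = 79.2000 ≈ 79.2.

79.2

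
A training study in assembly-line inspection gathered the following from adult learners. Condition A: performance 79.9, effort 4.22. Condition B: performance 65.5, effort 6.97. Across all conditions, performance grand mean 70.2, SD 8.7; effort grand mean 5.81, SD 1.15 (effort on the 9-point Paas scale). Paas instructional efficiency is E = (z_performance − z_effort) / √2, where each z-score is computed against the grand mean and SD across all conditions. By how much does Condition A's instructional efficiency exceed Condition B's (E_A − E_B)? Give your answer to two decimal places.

2.86

Condition A: z_P = (79.9 − 70.2)/8.7 = 1.1149; z_E = (4.22 − 5.81)/1.15 = -1.3826; E_A = (1.1149 − (-1.3826))/√2 = 1.7660.
Condition B: z_P = (65.5 − 70.2)/8.7 = -0.5402; z_E = (6.97 − 5.81)/1.15 = 1.0087; E_B = (-0.5402 − 1.0087)/√2 = -1.0952.
E_A − E_B = 1.7660 − (-1.0952) = 2.8612 ≈ 2.86.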